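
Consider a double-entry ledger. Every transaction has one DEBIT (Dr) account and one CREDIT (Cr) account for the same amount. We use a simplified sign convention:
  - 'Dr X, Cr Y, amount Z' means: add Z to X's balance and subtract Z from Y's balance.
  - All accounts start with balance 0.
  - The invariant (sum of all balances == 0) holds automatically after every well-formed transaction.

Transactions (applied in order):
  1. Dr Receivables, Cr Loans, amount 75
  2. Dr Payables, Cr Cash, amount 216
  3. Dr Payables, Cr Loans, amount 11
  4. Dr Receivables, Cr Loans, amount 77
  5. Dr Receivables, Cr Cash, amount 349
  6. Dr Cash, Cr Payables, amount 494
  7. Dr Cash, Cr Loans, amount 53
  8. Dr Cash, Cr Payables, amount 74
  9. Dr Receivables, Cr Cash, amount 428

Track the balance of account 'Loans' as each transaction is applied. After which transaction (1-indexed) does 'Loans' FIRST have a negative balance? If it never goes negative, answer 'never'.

Answer: 1

Derivation:
After txn 1: Loans=-75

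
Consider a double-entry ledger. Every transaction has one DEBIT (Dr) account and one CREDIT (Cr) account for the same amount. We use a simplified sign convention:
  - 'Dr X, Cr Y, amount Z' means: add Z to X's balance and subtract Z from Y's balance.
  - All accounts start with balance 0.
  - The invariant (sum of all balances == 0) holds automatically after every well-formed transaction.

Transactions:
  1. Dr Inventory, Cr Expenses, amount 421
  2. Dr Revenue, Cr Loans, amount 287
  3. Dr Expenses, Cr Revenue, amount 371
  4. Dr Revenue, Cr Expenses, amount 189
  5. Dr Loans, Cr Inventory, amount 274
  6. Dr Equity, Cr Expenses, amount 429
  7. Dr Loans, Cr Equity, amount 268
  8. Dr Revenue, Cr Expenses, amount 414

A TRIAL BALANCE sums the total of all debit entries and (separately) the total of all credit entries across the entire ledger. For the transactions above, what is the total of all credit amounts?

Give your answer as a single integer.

Answer: 2653

Derivation:
Txn 1: credit+=421
Txn 2: credit+=287
Txn 3: credit+=371
Txn 4: credit+=189
Txn 5: credit+=274
Txn 6: credit+=429
Txn 7: credit+=268
Txn 8: credit+=414
Total credits = 2653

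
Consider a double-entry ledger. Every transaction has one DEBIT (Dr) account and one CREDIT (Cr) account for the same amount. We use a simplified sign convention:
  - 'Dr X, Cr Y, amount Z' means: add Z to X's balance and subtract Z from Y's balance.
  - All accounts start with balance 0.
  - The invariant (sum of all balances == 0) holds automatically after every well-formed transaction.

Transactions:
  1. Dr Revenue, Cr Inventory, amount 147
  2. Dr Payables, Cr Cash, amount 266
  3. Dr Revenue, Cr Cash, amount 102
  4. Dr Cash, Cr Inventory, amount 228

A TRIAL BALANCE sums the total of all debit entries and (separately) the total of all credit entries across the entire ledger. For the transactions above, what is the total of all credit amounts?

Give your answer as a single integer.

Answer: 743

Derivation:
Txn 1: credit+=147
Txn 2: credit+=266
Txn 3: credit+=102
Txn 4: credit+=228
Total credits = 743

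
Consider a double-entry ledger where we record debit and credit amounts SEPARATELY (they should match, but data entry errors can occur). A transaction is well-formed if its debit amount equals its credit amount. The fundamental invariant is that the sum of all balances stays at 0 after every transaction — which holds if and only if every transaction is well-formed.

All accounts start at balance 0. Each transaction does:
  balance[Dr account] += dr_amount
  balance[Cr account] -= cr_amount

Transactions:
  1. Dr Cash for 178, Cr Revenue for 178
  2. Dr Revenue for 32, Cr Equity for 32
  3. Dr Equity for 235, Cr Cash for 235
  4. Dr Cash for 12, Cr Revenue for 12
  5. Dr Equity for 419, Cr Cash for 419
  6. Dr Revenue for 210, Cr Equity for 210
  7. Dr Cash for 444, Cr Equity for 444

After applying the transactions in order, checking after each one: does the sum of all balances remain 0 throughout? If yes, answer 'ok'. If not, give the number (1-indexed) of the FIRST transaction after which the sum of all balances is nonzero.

Answer: ok

Derivation:
After txn 1: dr=178 cr=178 sum_balances=0
After txn 2: dr=32 cr=32 sum_balances=0
After txn 3: dr=235 cr=235 sum_balances=0
After txn 4: dr=12 cr=12 sum_balances=0
After txn 5: dr=419 cr=419 sum_balances=0
After txn 6: dr=210 cr=210 sum_balances=0
After txn 7: dr=444 cr=444 sum_balances=0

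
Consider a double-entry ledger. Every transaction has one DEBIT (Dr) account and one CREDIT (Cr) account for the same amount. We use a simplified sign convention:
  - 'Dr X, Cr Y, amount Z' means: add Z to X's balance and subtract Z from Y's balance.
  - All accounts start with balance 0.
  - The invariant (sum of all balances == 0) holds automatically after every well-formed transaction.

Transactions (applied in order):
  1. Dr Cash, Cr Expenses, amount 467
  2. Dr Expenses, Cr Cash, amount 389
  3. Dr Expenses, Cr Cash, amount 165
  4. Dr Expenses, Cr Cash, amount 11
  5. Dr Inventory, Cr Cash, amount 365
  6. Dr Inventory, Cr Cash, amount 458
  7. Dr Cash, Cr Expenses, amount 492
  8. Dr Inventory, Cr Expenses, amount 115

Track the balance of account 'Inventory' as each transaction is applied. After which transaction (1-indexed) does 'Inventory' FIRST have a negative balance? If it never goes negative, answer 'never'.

After txn 1: Inventory=0
After txn 2: Inventory=0
After txn 3: Inventory=0
After txn 4: Inventory=0
After txn 5: Inventory=365
After txn 6: Inventory=823
After txn 7: Inventory=823
After txn 8: Inventory=938

Answer: never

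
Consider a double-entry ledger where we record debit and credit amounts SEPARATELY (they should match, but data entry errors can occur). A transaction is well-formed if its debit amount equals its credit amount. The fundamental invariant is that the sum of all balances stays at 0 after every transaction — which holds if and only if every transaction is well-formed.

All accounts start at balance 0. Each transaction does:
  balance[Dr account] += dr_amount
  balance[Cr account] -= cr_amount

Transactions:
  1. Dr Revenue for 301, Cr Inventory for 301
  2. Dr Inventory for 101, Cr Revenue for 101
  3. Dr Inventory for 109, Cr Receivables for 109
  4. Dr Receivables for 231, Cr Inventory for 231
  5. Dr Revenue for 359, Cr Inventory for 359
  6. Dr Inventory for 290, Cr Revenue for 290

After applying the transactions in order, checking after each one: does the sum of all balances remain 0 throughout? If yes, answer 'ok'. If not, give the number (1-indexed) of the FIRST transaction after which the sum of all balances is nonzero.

After txn 1: dr=301 cr=301 sum_balances=0
After txn 2: dr=101 cr=101 sum_balances=0
After txn 3: dr=109 cr=109 sum_balances=0
After txn 4: dr=231 cr=231 sum_balances=0
After txn 5: dr=359 cr=359 sum_balances=0
After txn 6: dr=290 cr=290 sum_balances=0

Answer: ok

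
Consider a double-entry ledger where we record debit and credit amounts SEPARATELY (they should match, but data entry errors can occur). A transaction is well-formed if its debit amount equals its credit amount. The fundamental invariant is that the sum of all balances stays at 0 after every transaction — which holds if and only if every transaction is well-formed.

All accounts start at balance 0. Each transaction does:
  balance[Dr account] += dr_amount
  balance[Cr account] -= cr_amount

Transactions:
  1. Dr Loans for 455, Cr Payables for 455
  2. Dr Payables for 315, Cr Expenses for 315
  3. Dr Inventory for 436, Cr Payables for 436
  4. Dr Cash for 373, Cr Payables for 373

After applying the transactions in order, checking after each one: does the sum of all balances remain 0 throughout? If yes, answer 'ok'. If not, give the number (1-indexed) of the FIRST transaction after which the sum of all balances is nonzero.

After txn 1: dr=455 cr=455 sum_balances=0
After txn 2: dr=315 cr=315 sum_balances=0
After txn 3: dr=436 cr=436 sum_balances=0
After txn 4: dr=373 cr=373 sum_balances=0

Answer: ok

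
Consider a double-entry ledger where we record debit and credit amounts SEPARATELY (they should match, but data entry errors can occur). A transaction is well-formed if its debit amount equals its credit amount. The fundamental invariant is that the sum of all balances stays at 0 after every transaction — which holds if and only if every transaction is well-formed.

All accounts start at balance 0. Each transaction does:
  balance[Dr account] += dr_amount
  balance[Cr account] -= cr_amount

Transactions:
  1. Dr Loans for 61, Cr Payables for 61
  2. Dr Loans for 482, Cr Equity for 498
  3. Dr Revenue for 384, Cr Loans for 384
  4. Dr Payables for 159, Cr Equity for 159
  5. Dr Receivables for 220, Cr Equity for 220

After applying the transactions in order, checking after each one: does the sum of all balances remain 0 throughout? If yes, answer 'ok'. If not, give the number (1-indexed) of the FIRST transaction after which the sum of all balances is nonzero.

After txn 1: dr=61 cr=61 sum_balances=0
After txn 2: dr=482 cr=498 sum_balances=-16
After txn 3: dr=384 cr=384 sum_balances=-16
After txn 4: dr=159 cr=159 sum_balances=-16
After txn 5: dr=220 cr=220 sum_balances=-16

Answer: 2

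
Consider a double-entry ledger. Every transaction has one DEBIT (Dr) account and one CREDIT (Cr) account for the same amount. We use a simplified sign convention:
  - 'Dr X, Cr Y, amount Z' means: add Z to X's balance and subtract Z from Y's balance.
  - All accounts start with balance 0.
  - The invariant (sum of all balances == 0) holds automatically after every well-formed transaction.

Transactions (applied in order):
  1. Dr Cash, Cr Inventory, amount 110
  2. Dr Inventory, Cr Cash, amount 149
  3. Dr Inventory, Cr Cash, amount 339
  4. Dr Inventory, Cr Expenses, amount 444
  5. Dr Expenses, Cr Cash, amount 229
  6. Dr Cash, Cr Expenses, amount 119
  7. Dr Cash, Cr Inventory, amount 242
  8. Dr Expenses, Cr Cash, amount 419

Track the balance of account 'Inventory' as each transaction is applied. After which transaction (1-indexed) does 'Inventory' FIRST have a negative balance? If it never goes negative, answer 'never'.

After txn 1: Inventory=-110

Answer: 1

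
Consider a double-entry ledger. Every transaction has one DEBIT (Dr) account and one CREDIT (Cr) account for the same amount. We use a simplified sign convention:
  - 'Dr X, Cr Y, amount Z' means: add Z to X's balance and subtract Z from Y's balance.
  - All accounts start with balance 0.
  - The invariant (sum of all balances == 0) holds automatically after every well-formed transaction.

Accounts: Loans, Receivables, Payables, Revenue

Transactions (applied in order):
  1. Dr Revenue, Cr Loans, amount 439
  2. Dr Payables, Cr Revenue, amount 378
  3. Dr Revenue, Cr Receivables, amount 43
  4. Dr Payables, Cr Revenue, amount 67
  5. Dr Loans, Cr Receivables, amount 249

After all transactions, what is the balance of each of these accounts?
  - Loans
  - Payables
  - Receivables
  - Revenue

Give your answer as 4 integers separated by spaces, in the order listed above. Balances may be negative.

After txn 1 (Dr Revenue, Cr Loans, amount 439): Loans=-439 Revenue=439
After txn 2 (Dr Payables, Cr Revenue, amount 378): Loans=-439 Payables=378 Revenue=61
After txn 3 (Dr Revenue, Cr Receivables, amount 43): Loans=-439 Payables=378 Receivables=-43 Revenue=104
After txn 4 (Dr Payables, Cr Revenue, amount 67): Loans=-439 Payables=445 Receivables=-43 Revenue=37
After txn 5 (Dr Loans, Cr Receivables, amount 249): Loans=-190 Payables=445 Receivables=-292 Revenue=37

Answer: -190 445 -292 37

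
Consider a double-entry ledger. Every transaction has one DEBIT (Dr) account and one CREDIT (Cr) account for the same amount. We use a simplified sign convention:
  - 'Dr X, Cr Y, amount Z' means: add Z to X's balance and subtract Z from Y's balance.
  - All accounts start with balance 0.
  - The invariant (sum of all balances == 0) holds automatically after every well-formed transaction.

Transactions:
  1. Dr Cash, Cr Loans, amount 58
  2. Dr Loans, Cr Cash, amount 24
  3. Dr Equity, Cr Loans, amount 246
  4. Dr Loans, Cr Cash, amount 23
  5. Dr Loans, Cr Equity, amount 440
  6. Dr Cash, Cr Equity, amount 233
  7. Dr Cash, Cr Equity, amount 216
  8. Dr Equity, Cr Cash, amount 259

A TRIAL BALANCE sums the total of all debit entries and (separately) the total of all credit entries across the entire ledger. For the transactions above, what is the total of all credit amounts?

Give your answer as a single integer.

Txn 1: credit+=58
Txn 2: credit+=24
Txn 3: credit+=246
Txn 4: credit+=23
Txn 5: credit+=440
Txn 6: credit+=233
Txn 7: credit+=216
Txn 8: credit+=259
Total credits = 1499

Answer: 1499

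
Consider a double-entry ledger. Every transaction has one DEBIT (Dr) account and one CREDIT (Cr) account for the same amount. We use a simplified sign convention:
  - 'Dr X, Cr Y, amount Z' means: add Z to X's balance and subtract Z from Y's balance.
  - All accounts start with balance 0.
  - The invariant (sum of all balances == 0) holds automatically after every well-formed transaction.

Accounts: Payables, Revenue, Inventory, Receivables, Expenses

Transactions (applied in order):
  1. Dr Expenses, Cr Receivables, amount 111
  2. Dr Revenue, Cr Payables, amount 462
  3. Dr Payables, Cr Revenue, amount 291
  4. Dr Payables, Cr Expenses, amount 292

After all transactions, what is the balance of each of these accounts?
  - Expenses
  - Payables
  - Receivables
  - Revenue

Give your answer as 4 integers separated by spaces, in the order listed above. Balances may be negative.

After txn 1 (Dr Expenses, Cr Receivables, amount 111): Expenses=111 Receivables=-111
After txn 2 (Dr Revenue, Cr Payables, amount 462): Expenses=111 Payables=-462 Receivables=-111 Revenue=462
After txn 3 (Dr Payables, Cr Revenue, amount 291): Expenses=111 Payables=-171 Receivables=-111 Revenue=171
After txn 4 (Dr Payables, Cr Expenses, amount 292): Expenses=-181 Payables=121 Receivables=-111 Revenue=171

Answer: -181 121 -111 171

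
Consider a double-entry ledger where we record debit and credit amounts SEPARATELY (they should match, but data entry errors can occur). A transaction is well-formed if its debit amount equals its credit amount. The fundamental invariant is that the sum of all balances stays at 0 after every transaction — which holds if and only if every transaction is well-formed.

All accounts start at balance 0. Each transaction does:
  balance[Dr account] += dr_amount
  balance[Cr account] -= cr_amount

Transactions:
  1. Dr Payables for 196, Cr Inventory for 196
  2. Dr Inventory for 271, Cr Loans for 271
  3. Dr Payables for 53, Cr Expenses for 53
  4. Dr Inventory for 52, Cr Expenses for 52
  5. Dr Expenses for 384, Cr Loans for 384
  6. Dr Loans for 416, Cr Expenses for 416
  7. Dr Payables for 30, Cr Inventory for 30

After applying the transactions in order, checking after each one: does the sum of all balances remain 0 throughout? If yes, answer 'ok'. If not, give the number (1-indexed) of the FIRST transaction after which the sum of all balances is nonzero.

Answer: ok

Derivation:
After txn 1: dr=196 cr=196 sum_balances=0
After txn 2: dr=271 cr=271 sum_balances=0
After txn 3: dr=53 cr=53 sum_balances=0
After txn 4: dr=52 cr=52 sum_balances=0
After txn 5: dr=384 cr=384 sum_balances=0
After txn 6: dr=416 cr=416 sum_balances=0
After txn 7: dr=30 cr=30 sum_balances=0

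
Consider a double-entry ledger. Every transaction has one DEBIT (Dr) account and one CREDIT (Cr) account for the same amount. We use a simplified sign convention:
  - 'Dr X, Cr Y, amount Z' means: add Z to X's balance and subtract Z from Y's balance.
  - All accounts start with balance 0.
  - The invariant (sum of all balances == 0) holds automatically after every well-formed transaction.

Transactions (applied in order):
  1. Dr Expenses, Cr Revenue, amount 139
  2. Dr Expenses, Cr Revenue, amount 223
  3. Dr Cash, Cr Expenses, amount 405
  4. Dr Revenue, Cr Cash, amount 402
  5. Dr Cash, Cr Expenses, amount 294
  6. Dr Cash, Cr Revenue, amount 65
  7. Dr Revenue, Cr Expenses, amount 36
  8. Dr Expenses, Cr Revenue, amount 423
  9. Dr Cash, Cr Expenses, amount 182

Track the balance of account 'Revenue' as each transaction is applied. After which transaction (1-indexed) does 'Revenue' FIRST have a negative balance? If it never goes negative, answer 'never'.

After txn 1: Revenue=-139

Answer: 1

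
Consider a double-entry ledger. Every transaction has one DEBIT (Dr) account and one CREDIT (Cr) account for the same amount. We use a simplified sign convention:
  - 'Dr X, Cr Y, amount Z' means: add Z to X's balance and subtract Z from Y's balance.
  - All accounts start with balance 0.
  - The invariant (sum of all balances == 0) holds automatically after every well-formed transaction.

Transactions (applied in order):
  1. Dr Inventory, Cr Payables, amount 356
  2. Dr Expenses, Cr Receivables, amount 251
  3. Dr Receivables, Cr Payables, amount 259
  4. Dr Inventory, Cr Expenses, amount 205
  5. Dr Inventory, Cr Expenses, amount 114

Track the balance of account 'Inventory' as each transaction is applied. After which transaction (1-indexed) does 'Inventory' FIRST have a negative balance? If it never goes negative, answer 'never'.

After txn 1: Inventory=356
After txn 2: Inventory=356
After txn 3: Inventory=356
After txn 4: Inventory=561
After txn 5: Inventory=675

Answer: never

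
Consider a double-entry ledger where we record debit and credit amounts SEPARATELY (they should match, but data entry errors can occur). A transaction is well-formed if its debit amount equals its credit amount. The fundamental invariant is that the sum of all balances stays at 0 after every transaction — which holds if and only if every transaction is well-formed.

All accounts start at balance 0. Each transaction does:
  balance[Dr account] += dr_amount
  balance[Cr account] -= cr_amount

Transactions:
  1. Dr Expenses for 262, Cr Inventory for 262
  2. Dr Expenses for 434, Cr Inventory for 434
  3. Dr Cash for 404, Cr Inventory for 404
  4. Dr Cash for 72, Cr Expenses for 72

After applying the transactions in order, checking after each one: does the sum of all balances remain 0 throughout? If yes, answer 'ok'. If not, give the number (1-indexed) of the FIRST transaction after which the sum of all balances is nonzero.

Answer: ok

Derivation:
After txn 1: dr=262 cr=262 sum_balances=0
After txn 2: dr=434 cr=434 sum_balances=0
After txn 3: dr=404 cr=404 sum_balances=0
After txn 4: dr=72 cr=72 sum_balances=0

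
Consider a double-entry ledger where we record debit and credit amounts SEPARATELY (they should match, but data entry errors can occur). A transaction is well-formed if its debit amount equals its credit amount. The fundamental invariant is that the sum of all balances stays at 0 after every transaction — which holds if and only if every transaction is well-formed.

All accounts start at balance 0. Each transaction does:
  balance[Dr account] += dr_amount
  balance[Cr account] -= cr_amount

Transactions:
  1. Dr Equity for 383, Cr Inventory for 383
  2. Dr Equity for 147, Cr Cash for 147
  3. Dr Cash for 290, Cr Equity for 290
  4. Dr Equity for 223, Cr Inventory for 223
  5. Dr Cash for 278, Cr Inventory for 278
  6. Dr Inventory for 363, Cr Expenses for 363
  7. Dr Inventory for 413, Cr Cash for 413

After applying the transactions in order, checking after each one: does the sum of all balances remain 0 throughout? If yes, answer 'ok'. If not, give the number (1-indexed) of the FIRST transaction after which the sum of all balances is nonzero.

After txn 1: dr=383 cr=383 sum_balances=0
After txn 2: dr=147 cr=147 sum_balances=0
After txn 3: dr=290 cr=290 sum_balances=0
After txn 4: dr=223 cr=223 sum_balances=0
After txn 5: dr=278 cr=278 sum_balances=0
After txn 6: dr=363 cr=363 sum_balances=0
After txn 7: dr=413 cr=413 sum_balances=0

Answer: ok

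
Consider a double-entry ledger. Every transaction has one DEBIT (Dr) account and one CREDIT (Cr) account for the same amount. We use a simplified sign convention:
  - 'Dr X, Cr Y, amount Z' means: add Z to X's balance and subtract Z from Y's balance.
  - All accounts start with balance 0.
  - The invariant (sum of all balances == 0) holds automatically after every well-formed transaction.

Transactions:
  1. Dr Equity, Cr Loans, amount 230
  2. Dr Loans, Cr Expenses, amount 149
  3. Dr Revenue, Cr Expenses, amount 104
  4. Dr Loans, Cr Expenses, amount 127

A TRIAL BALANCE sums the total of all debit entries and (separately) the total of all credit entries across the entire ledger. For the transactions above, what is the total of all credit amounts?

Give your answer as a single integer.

Answer: 610

Derivation:
Txn 1: credit+=230
Txn 2: credit+=149
Txn 3: credit+=104
Txn 4: credit+=127
Total credits = 610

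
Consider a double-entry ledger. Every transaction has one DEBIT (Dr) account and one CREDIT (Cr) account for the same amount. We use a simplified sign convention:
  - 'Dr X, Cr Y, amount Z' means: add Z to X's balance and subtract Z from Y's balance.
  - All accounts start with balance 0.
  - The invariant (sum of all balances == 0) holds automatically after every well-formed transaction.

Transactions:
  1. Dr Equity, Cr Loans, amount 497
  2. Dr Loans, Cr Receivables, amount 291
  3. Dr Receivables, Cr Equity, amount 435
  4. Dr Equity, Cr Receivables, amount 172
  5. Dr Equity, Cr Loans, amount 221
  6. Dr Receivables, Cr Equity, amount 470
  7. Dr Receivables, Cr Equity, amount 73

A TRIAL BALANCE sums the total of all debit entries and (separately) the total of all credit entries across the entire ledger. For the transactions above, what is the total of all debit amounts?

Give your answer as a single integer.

Txn 1: debit+=497
Txn 2: debit+=291
Txn 3: debit+=435
Txn 4: debit+=172
Txn 5: debit+=221
Txn 6: debit+=470
Txn 7: debit+=73
Total debits = 2159

Answer: 2159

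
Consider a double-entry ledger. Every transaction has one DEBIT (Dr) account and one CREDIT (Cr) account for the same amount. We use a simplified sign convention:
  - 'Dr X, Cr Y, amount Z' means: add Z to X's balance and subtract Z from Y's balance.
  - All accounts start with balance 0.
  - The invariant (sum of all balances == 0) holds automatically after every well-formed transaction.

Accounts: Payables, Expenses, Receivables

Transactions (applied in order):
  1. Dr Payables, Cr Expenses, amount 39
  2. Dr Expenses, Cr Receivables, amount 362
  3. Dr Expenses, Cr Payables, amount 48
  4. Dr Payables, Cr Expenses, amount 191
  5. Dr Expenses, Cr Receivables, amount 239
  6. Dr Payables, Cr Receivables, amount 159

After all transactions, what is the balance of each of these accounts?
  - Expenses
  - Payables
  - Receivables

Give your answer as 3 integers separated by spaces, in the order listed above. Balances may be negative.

After txn 1 (Dr Payables, Cr Expenses, amount 39): Expenses=-39 Payables=39
After txn 2 (Dr Expenses, Cr Receivables, amount 362): Expenses=323 Payables=39 Receivables=-362
After txn 3 (Dr Expenses, Cr Payables, amount 48): Expenses=371 Payables=-9 Receivables=-362
After txn 4 (Dr Payables, Cr Expenses, amount 191): Expenses=180 Payables=182 Receivables=-362
After txn 5 (Dr Expenses, Cr Receivables, amount 239): Expenses=419 Payables=182 Receivables=-601
After txn 6 (Dr Payables, Cr Receivables, amount 159): Expenses=419 Payables=341 Receivables=-760

Answer: 419 341 -760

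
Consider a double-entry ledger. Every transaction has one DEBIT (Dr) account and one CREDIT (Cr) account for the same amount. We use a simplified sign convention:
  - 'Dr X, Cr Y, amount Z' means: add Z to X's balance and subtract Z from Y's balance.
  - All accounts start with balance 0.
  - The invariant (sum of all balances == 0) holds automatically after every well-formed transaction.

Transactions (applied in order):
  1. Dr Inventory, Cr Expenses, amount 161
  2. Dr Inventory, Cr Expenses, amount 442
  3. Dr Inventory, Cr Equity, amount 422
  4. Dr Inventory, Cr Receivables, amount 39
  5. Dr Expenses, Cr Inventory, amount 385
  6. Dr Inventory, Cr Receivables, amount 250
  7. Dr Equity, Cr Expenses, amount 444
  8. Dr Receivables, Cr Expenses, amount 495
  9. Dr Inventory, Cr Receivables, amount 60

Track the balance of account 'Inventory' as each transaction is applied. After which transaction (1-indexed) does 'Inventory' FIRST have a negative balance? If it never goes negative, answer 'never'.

Answer: never

Derivation:
After txn 1: Inventory=161
After txn 2: Inventory=603
After txn 3: Inventory=1025
After txn 4: Inventory=1064
After txn 5: Inventory=679
After txn 6: Inventory=929
After txn 7: Inventory=929
After txn 8: Inventory=929
After txn 9: Inventory=989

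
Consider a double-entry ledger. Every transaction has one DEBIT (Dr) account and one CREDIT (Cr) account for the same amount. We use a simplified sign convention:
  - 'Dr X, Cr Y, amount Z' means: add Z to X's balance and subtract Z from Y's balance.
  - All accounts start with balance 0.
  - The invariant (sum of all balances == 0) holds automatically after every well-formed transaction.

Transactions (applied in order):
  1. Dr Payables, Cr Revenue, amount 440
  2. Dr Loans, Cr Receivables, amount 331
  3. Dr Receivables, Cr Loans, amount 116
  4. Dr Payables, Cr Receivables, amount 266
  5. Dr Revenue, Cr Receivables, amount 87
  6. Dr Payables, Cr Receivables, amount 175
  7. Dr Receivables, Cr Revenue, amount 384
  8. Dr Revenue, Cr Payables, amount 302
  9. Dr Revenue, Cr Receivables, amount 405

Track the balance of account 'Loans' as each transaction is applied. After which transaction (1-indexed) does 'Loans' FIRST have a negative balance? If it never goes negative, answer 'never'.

Answer: never

Derivation:
After txn 1: Loans=0
After txn 2: Loans=331
After txn 3: Loans=215
After txn 4: Loans=215
After txn 5: Loans=215
After txn 6: Loans=215
After txn 7: Loans=215
After txn 8: Loans=215
After txn 9: Loans=215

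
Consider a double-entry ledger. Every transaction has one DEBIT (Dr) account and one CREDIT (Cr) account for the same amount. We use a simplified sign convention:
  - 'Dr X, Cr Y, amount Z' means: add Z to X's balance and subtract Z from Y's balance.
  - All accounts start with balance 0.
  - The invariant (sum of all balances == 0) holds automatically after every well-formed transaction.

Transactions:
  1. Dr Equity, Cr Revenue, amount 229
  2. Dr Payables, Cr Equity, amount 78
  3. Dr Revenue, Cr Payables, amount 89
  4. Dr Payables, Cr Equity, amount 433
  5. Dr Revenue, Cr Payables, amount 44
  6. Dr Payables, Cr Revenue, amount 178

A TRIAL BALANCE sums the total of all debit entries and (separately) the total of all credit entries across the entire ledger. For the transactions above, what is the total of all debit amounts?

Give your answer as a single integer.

Txn 1: debit+=229
Txn 2: debit+=78
Txn 3: debit+=89
Txn 4: debit+=433
Txn 5: debit+=44
Txn 6: debit+=178
Total debits = 1051

Answer: 1051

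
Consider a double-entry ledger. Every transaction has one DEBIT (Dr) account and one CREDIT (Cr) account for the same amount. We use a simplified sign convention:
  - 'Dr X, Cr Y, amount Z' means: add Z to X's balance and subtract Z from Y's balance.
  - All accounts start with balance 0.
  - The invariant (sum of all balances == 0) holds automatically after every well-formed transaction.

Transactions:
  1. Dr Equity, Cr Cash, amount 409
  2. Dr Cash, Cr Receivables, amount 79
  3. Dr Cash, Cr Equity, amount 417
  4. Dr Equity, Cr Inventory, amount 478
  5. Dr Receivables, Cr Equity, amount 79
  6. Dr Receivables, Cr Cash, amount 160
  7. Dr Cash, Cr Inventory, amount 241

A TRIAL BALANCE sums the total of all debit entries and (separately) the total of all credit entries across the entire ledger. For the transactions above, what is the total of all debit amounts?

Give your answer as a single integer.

Answer: 1863

Derivation:
Txn 1: debit+=409
Txn 2: debit+=79
Txn 3: debit+=417
Txn 4: debit+=478
Txn 5: debit+=79
Txn 6: debit+=160
Txn 7: debit+=241
Total debits = 1863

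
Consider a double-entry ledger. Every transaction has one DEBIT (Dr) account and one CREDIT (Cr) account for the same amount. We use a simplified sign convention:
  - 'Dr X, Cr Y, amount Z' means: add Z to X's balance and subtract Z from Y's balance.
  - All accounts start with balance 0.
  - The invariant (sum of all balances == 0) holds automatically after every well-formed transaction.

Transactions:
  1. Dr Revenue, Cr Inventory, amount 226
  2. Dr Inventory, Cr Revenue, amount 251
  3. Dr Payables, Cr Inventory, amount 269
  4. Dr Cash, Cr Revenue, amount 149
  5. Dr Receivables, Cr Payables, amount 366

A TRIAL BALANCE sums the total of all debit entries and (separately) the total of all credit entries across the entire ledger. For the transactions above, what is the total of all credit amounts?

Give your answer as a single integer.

Answer: 1261

Derivation:
Txn 1: credit+=226
Txn 2: credit+=251
Txn 3: credit+=269
Txn 4: credit+=149
Txn 5: credit+=366
Total credits = 1261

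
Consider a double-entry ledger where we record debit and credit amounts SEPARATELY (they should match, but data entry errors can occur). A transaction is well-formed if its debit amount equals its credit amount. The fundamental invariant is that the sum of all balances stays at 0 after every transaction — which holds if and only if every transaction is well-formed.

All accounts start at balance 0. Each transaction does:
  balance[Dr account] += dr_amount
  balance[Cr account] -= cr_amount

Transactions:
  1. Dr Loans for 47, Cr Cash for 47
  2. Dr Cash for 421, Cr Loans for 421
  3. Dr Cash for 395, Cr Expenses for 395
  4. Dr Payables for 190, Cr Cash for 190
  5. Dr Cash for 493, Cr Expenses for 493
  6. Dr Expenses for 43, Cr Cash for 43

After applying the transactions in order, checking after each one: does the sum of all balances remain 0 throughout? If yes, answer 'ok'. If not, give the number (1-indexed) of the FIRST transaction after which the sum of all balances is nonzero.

Answer: ok

Derivation:
After txn 1: dr=47 cr=47 sum_balances=0
After txn 2: dr=421 cr=421 sum_balances=0
After txn 3: dr=395 cr=395 sum_balances=0
After txn 4: dr=190 cr=190 sum_balances=0
After txn 5: dr=493 cr=493 sum_balances=0
After txn 6: dr=43 cr=43 sum_balances=0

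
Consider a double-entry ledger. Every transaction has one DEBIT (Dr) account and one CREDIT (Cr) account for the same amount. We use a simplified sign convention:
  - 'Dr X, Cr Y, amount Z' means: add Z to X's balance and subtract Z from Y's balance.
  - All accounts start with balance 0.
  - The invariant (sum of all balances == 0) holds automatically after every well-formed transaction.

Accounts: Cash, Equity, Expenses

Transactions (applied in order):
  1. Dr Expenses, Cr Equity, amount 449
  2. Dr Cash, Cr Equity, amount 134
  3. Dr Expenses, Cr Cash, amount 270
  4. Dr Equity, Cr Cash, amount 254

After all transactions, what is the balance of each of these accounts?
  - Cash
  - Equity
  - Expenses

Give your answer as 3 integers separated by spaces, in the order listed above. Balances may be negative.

Answer: -390 -329 719

Derivation:
After txn 1 (Dr Expenses, Cr Equity, amount 449): Equity=-449 Expenses=449
After txn 2 (Dr Cash, Cr Equity, amount 134): Cash=134 Equity=-583 Expenses=449
After txn 3 (Dr Expenses, Cr Cash, amount 270): Cash=-136 Equity=-583 Expenses=719
After txn 4 (Dr Equity, Cr Cash, amount 254): Cash=-390 Equity=-329 Expenses=719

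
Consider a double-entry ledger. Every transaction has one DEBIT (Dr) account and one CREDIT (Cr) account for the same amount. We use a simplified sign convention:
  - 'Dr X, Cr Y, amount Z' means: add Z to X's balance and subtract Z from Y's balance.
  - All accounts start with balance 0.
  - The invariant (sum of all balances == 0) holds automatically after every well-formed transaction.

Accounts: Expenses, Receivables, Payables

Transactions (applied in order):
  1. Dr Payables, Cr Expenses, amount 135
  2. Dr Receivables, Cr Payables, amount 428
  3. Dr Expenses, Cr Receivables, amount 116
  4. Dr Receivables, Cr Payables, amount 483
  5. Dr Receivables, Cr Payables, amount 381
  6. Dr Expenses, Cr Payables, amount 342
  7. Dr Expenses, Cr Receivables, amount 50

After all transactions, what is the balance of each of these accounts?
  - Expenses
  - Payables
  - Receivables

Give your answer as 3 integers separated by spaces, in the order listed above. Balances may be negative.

After txn 1 (Dr Payables, Cr Expenses, amount 135): Expenses=-135 Payables=135
After txn 2 (Dr Receivables, Cr Payables, amount 428): Expenses=-135 Payables=-293 Receivables=428
After txn 3 (Dr Expenses, Cr Receivables, amount 116): Expenses=-19 Payables=-293 Receivables=312
After txn 4 (Dr Receivables, Cr Payables, amount 483): Expenses=-19 Payables=-776 Receivables=795
After txn 5 (Dr Receivables, Cr Payables, amount 381): Expenses=-19 Payables=-1157 Receivables=1176
After txn 6 (Dr Expenses, Cr Payables, amount 342): Expenses=323 Payables=-1499 Receivables=1176
After txn 7 (Dr Expenses, Cr Receivables, amount 50): Expenses=373 Payables=-1499 Receivables=1126

Answer: 373 -1499 1126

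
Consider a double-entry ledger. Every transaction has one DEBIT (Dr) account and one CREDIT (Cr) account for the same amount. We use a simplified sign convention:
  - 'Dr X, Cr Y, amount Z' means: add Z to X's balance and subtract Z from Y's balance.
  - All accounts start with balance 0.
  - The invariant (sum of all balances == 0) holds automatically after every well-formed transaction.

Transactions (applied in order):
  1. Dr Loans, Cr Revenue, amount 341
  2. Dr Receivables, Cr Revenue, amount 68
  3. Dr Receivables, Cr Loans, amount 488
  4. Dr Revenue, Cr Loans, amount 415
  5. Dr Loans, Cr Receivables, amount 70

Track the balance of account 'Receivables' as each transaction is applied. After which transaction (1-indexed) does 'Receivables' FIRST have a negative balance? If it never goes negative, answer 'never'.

Answer: never

Derivation:
After txn 1: Receivables=0
After txn 2: Receivables=68
After txn 3: Receivables=556
After txn 4: Receivables=556
After txn 5: Receivables=486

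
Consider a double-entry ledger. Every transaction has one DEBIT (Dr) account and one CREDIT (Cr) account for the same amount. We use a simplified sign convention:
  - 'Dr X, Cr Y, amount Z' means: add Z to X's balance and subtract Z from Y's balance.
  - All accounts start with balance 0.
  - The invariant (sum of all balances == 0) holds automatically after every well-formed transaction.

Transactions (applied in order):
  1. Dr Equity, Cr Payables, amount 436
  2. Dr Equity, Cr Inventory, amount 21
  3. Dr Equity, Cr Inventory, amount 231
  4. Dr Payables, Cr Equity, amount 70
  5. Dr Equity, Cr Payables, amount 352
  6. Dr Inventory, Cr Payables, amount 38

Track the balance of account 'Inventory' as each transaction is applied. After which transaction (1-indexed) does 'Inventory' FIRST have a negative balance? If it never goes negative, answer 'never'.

Answer: 2

Derivation:
After txn 1: Inventory=0
After txn 2: Inventory=-21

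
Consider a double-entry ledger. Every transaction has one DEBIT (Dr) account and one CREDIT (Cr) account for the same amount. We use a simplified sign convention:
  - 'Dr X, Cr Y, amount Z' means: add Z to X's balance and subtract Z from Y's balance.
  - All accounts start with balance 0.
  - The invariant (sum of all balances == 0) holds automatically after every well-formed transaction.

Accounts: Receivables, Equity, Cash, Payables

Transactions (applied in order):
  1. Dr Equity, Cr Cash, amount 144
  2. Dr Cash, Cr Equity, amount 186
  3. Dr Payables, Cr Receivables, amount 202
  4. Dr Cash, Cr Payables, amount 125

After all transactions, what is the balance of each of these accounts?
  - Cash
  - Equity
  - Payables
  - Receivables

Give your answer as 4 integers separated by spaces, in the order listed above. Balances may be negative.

After txn 1 (Dr Equity, Cr Cash, amount 144): Cash=-144 Equity=144
After txn 2 (Dr Cash, Cr Equity, amount 186): Cash=42 Equity=-42
After txn 3 (Dr Payables, Cr Receivables, amount 202): Cash=42 Equity=-42 Payables=202 Receivables=-202
After txn 4 (Dr Cash, Cr Payables, amount 125): Cash=167 Equity=-42 Payables=77 Receivables=-202

Answer: 167 -42 77 -202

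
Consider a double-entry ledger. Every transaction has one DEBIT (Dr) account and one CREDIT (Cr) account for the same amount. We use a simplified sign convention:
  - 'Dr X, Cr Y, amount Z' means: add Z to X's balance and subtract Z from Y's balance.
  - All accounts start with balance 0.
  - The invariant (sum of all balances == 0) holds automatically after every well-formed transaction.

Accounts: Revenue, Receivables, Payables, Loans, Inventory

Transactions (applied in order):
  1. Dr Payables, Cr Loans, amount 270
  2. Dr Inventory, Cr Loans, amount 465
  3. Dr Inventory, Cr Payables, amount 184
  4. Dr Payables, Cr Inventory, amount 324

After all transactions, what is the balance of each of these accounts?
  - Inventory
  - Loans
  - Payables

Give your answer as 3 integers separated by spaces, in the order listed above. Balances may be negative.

After txn 1 (Dr Payables, Cr Loans, amount 270): Loans=-270 Payables=270
After txn 2 (Dr Inventory, Cr Loans, amount 465): Inventory=465 Loans=-735 Payables=270
After txn 3 (Dr Inventory, Cr Payables, amount 184): Inventory=649 Loans=-735 Payables=86
After txn 4 (Dr Payables, Cr Inventory, amount 324): Inventory=325 Loans=-735 Payables=410

Answer: 325 -735 410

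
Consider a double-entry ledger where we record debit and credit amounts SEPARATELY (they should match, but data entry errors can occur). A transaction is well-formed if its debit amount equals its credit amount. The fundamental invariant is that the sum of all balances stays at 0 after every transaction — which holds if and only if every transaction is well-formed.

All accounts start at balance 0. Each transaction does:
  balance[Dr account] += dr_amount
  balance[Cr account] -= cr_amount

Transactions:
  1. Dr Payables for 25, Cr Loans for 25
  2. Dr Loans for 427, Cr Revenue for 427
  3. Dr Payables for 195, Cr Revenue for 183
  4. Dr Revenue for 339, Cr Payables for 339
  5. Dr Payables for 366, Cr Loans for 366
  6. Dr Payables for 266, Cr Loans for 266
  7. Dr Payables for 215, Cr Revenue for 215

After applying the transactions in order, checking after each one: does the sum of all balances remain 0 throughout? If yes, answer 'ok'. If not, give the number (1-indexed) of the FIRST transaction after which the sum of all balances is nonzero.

Answer: 3

Derivation:
After txn 1: dr=25 cr=25 sum_balances=0
After txn 2: dr=427 cr=427 sum_balances=0
After txn 3: dr=195 cr=183 sum_balances=12
After txn 4: dr=339 cr=339 sum_balances=12
After txn 5: dr=366 cr=366 sum_balances=12
After txn 6: dr=266 cr=266 sum_balances=12
After txn 7: dr=215 cr=215 sum_balances=12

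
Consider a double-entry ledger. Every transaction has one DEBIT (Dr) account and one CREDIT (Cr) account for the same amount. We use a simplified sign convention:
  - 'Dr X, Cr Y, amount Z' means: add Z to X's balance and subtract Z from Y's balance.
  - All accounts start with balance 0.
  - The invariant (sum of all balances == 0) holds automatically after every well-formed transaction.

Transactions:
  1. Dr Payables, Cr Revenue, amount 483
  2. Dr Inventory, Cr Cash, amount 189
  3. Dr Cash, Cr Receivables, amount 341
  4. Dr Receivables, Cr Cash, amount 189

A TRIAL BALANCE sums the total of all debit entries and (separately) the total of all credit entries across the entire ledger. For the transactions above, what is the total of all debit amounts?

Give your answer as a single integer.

Txn 1: debit+=483
Txn 2: debit+=189
Txn 3: debit+=341
Txn 4: debit+=189
Total debits = 1202

Answer: 1202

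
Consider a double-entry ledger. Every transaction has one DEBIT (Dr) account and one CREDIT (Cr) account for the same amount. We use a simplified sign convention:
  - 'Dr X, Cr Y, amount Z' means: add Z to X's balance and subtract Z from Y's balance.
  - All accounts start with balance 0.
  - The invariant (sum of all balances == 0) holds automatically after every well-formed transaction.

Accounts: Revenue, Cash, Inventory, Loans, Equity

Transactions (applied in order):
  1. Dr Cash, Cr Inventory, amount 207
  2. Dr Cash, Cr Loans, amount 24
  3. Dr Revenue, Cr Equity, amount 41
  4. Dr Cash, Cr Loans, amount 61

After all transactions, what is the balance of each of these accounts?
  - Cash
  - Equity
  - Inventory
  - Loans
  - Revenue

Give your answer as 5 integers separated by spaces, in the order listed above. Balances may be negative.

After txn 1 (Dr Cash, Cr Inventory, amount 207): Cash=207 Inventory=-207
After txn 2 (Dr Cash, Cr Loans, amount 24): Cash=231 Inventory=-207 Loans=-24
After txn 3 (Dr Revenue, Cr Equity, amount 41): Cash=231 Equity=-41 Inventory=-207 Loans=-24 Revenue=41
After txn 4 (Dr Cash, Cr Loans, amount 61): Cash=292 Equity=-41 Inventory=-207 Loans=-85 Revenue=41

Answer: 292 -41 -207 -85 41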